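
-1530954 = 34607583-36138537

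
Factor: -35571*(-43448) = 2^3*3^1*71^1*167^1*5431^1 = 1545488808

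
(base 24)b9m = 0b1100110101110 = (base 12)397a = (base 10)6574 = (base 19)i40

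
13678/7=1954=1954.00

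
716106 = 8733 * 82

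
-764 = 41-805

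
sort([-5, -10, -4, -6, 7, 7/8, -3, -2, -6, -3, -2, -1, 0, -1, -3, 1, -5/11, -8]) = [-10, -8, -6, -6, -5, -4, -3, -3, -3, -2, -2, -1, -1, -5/11, 0, 7/8, 1, 7]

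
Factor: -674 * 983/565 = -1 * 2^1 * 5^(-1) * 113^(-1) * 337^1 * 983^1 = -662542/565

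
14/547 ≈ 0.0256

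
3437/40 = 85+37/40 ≈ 85.93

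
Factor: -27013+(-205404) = -1*232417^1 = -232417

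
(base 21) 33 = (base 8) 102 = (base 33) 20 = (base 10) 66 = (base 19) 39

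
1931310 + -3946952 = -2015642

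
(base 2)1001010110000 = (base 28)62o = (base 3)20120012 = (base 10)4784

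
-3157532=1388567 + -4546099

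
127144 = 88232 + 38912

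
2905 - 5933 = -3028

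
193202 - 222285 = -29083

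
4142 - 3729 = 413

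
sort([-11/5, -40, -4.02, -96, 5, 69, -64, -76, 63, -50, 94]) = [-96, -76, -64, -50, -40, -4.02, -11/5, 5, 63, 69, 94]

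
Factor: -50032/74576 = -1*53^1*79^(-1) = -53/79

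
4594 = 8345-3751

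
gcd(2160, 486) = 54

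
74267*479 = 35573893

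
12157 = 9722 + 2435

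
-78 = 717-795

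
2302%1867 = 435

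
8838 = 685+8153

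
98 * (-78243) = -7667814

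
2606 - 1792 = 814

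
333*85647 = 28520451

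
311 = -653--964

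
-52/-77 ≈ 0.675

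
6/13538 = 3/6769 ≈ 0.000443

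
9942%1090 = 132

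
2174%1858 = 316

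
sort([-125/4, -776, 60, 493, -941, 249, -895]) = [-941, -895, -776, -125/4, 60, 249, 493]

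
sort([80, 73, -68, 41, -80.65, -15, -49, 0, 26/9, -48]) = [-80.65, -68, -49, -48, -15, 0, 26/9, 41, 73, 80]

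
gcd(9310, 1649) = 1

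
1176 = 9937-8761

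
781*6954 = 5431074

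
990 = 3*330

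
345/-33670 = -69/6734 ≈ -0.0102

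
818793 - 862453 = -43660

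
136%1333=136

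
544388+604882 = 1149270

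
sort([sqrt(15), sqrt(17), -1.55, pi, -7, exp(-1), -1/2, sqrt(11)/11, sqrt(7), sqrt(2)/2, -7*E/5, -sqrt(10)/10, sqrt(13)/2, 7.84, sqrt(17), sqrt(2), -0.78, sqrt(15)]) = [-7, -7*E/5, -1.55, -0.78, -1/2, -sqrt(10)/10, sqrt(11)/11, exp(-1), sqrt(2)/2, sqrt(2), sqrt(13)/2, sqrt(7), pi, sqrt(15), sqrt(15), sqrt(17), sqrt(17), 7.84]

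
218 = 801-583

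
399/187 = 2 + 25/187≈2.13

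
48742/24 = 24371/12 ≈ 2030.92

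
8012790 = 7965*1006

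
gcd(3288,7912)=8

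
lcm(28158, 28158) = 28158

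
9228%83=15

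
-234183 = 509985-744168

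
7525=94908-87383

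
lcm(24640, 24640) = 24640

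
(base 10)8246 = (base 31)8i0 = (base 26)c54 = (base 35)6pl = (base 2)10000000110110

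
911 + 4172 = 5083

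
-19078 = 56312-75390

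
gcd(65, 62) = 1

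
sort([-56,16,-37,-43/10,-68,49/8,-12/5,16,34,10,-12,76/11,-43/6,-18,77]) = [-68,-56,-37,-18,-12,-43/6,-43/10,-12/5,49/8,76/11,10,16,16,34,77]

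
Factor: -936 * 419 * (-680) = 2^6 * 3^2 * 5^1 * 13^1 * 17^1 * 419^1 = 266685120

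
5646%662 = 350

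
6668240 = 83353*80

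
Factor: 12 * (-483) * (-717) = 2^2 * 3^3 * 7^1 * 23^1 * 239^1 = 4155732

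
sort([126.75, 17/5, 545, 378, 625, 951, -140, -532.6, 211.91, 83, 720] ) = [-532.6, -140, 17/5, 83, 126.75, 211.91, 378, 545, 625, 720, 951] 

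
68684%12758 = 4894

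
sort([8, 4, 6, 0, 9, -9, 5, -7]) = [-9, -7, 0, 4, 5, 6, 8, 9]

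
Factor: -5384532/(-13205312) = 2^(-4)*3^1*23^(-1)*563^1*797^1*8971^(-1) = 1346133/3301328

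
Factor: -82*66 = -1*2^2*3^1*11^1*41^1 = -5412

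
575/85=115/17 ≈ 6.76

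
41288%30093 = 11195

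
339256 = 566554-227298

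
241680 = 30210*8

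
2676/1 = 2676 = 2676.00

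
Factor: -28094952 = -1 * 2^3 * 3^1 * 809^1 * 1447^1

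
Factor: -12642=-1*2^1*3^1*7^2*43^1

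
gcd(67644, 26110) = 2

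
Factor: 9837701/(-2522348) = -1 * 2^(-2) * 53^1 * 419^1 * 443^1 * 630587^(-1)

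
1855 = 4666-2811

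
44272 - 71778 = -27506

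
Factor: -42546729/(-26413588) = 2^(-2) * 3^1 * 59^1 * 83^(-1) * 271^1 * 887^1 * 79559^(-1)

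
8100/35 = 1620/7 ≈ 231.43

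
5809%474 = 121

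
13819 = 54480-40661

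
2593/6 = 432 + 1/6 ≈ 432.17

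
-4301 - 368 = -4669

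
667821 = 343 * 1947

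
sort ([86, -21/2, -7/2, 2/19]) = [-21/2, -7/2, 2/19, 86]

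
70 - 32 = 38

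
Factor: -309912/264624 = -1*2^(-1)*149^(-1)*349^1 = -349/298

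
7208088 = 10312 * 699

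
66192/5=13238 + 2/5=13238.40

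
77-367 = -290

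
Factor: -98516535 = -1 * 3^1 * 5^1 * 13^1 * 505213^1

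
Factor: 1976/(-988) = -1 * 2^1 = -2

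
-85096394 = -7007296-78089098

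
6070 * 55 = 333850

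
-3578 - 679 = -4257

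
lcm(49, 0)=0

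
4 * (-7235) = -28940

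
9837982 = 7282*1351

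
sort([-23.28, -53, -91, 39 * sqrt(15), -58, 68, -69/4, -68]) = [-91, -68, -58, -53, -23.28, -69/4, 68, 39 * sqrt(15)]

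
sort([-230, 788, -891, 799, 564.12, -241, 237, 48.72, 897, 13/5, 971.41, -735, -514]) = [-891, -735, -514, -241, -230, 13/5, 48.72, 237, 564.12, 788, 799, 897, 971.41]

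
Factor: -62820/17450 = -1*2^1*3^2*5^(-1) = -18/5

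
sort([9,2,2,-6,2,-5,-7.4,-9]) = [-9,-7.4,-6,-5,2,2,2,9]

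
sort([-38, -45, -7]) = [-45, -38, -7]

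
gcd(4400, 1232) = 176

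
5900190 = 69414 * 85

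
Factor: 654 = 2^1 * 3^1 * 109^1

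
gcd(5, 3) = 1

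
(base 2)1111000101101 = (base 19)127b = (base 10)7725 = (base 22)fl3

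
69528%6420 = 5328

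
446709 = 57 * 7837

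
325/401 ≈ 0.810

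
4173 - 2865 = 1308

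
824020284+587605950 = 1411626234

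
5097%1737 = 1623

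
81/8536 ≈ 0.00949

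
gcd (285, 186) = 3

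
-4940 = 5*(-988)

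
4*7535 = 30140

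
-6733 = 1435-8168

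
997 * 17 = 16949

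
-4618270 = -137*33710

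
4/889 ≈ 0.00450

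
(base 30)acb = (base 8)22233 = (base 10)9371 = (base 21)1055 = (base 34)83l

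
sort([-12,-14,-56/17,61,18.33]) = [-14,-12,-56/17,18.33,61]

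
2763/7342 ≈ 0.376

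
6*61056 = 366336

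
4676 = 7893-3217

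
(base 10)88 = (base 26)3a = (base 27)37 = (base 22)40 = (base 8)130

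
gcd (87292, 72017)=1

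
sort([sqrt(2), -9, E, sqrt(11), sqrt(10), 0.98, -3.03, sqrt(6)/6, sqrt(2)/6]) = [-9, -3.03, sqrt(2)/6, sqrt(6)/6, 0.98, sqrt(2), E, sqrt(10), sqrt(11)]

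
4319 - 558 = 3761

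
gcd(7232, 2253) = 1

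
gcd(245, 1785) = 35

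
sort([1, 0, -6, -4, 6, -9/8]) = [-6, -4, -9/8, 0, 1, 6]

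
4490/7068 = 2245/3534 ≈ 0.635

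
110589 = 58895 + 51694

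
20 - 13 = 7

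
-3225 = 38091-41316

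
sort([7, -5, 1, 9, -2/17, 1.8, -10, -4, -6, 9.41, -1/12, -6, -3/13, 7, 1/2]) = [-10, -6, -6, -5, -4, -3/13, -2/17, -1/12, 1/2, 1, 1.8, 7, 7, 9, 9.41]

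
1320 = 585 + 735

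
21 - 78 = -57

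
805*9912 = 7979160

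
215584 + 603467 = 819051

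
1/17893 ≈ 0.0000559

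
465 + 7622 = 8087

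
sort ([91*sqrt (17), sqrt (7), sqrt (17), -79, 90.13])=[-79, sqrt (7), sqrt (17), 90.13, 91*sqrt (17)]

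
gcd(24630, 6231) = 3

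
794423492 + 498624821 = 1293048313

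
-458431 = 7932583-8391014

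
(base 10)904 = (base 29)125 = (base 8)1610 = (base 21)211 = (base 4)32020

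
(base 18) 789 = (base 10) 2421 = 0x975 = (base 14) c4d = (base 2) 100101110101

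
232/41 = 5+27/41 ≈ 5.66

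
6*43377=260262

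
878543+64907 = 943450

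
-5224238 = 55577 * (-94)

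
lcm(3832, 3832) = 3832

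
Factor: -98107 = -1 * 17^1 * 29^1 * 199^1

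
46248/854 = 23124/427 ≈ 54.15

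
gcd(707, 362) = 1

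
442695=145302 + 297393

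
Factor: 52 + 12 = 2^6 = 64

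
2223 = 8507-6284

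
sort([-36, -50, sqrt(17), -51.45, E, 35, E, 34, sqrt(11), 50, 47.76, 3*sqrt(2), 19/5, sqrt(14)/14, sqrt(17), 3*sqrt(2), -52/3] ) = [-51.45, -50, -36, -52/3, sqrt(14)/14, E, E, sqrt(11), 19/5, sqrt(17), sqrt(17), 3*sqrt(2), 3*sqrt(2), 34, 35, 47.76, 50] 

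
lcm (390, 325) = 1950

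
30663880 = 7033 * 4360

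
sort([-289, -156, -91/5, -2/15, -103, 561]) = [-289, -156, -103, -91/5, -2/15, 561]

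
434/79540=217/39770 ≈ 0.00546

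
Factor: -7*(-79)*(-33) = -1*3^1*7^1*11^1*79^1 = -18249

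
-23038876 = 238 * (-96802)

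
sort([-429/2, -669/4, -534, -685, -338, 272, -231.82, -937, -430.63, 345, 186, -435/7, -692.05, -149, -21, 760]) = [-937, -692.05, -685, -534, -430.63, -338, -231.82, -429/2, -669/4, -149, -435/7, -21, 186, 272, 345, 760]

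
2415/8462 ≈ 0.285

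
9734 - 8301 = 1433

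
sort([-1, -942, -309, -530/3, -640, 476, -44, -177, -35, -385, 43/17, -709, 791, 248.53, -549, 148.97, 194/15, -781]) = [-942, -781, -709, -640, -549, -385, -309, -177, -530/3, -44, -35, -1, 43/17, 194/15, 148.97, 248.53, 476, 791]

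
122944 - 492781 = -369837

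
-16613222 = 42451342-59064564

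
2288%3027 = 2288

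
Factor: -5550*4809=-1*2^1*3^2*5^2*7^1*37^1*229^1=-26689950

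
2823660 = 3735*756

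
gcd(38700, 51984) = 36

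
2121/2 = 1060 + 1/2 = 1060.50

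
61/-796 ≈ -0.0766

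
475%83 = 60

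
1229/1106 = 1 + 123/1106 ≈ 1.11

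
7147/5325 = 1 + 1822/5325 ≈ 1.34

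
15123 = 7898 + 7225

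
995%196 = 15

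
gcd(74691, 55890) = 9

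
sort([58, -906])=[-906, 58]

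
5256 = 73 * 72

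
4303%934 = 567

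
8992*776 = 6977792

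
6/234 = 1/39 ≈ 0.0256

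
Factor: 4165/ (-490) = -1 * 2^ (-1) * 17^1 = -17/2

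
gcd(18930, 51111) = 1893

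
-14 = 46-60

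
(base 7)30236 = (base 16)1ca0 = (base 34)6bi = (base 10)7328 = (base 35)5yd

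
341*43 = 14663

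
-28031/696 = -40-191/696 ≈ -40.27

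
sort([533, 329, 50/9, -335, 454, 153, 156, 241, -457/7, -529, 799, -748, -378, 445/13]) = [-748, -529, -378, -335, -457/7, 50/9, 445/13, 153, 156, 241, 329, 454, 533, 799]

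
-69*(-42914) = 2961066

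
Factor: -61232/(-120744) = 2^1*3^(-3)*13^(-1)*89^1 = 178/351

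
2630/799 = 3+233/799 ≈ 3.29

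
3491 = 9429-5938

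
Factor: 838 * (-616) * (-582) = 2^5 * 3^1 * 7^1 * 11^1 * 97^1 * 419^1 = 300433056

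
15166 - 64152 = -48986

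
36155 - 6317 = 29838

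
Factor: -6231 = -1*3^1*31^1*67^1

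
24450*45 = 1100250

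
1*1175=1175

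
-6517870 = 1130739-7648609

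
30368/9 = 3374 + 2/9 ≈ 3374.22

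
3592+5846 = 9438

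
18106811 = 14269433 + 3837378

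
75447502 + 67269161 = 142716663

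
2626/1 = 2626 = 2626.00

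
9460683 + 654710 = 10115393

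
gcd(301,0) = 301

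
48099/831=16033/277 ≈ 57.88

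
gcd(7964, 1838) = 2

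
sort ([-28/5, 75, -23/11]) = [-28/5, -23/11, 75]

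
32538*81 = 2635578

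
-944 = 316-1260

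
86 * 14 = 1204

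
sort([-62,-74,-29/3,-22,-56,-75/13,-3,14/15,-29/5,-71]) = [-74,-71,-62,-56,-22,-29/3,-29/5,-75/13,-3,14/15]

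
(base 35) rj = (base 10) 964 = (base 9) 1281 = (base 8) 1704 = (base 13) 592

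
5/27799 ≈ 0.000180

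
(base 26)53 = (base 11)111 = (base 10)133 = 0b10000101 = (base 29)4h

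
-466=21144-21610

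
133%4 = 1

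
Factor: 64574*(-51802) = -1*2^2*59^1*83^1*389^1*439^1 = -3345062348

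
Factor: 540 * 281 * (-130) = -1 * 2^3 * 3^3 * 5^2 * 13^1 * 281^1 = -19726200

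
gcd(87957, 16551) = 9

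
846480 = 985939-139459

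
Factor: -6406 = -1*2^1*3203^1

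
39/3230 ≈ 0.0121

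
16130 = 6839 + 9291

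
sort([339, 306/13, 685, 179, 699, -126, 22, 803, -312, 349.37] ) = [-312, -126, 22, 306/13, 179, 339, 349.37, 685, 699, 803] 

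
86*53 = 4558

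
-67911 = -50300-17611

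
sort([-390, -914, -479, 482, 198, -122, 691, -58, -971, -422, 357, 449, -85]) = [-971, -914, -479, -422, -390, -122, -85, -58, 198, 357, 449, 482, 691]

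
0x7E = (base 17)77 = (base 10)126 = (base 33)3R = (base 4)1332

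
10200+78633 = 88833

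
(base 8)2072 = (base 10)1082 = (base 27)1d2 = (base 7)3104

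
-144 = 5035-5179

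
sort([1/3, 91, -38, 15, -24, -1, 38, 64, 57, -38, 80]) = [-38, -38, -24, -1, 1/3, 15, 38, 57, 64, 80, 91]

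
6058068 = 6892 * 879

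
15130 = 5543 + 9587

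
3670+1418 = 5088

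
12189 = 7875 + 4314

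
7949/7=1135 + 4/7 ≈ 1135.57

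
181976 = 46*3956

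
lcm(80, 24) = 240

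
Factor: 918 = 2^1 * 3^3 * 17^1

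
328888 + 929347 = 1258235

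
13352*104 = 1388608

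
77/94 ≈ 0.819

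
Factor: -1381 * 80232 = -1 * 2^3 * 3^1 * 1381^1 * 3343^1 = -110800392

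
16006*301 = 4817806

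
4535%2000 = 535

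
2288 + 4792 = 7080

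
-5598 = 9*(-622)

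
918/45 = 102/5 = 20.40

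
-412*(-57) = 23484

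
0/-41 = 0 = 0.00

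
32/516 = 8/129 ≈ 0.0620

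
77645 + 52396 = 130041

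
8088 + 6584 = 14672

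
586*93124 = 54570664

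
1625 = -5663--7288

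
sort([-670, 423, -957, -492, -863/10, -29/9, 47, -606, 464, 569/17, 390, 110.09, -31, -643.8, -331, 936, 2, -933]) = [-957, -933, -670, -643.8, -606, -492, -331, -863/10, -31, -29/9, 2, 569/17, 47, 110.09, 390, 423, 464, 936]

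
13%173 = 13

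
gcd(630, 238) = 14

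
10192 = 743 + 9449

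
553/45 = 12 + 13/45 ≈ 12.29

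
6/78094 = 3/39047 ≈ 0.0000768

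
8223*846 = 6956658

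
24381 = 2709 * 9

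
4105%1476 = 1153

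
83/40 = 2 + 3/40 ≈ 2.08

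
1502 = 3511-2009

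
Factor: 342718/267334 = 383^ (-1)*491^1 = 491/383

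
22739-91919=-69180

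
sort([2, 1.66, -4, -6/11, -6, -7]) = [-7, -6, -4, -6/11, 1.66, 2]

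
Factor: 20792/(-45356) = -1 * 2^1 * 17^(-1) * 29^(-1) * 113^1 = -226/493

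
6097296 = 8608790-2511494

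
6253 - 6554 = -301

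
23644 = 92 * 257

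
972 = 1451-479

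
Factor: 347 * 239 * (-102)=-1 * 2^1 * 3^1 * 17^1 * 239^1 * 347^1=-8459166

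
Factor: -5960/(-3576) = 3^(-1) * 5^1 = 5/3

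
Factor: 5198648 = 2^3 * 7^1 * 13^1 * 37^1 * 193^1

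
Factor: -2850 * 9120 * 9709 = -1 * 2^6 * 3^2 * 5^3 * 7^1 * 19^3 * 73^1 = -252356328000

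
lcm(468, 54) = 1404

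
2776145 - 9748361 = -6972216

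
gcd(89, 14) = 1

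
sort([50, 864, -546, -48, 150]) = [-546, -48, 50, 150, 864]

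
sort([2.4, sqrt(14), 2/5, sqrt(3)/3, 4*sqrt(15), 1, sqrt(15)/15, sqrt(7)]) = [sqrt(15)/15, 2/5, sqrt(3)/3, 1, 2.4, sqrt(7), sqrt(14), 4*sqrt(15)]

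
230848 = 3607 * 64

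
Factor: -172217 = -1*172217^1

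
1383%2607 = 1383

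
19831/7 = 2833 = 2833.00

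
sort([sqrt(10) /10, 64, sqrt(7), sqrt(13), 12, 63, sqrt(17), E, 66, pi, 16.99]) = [sqrt(10) /10, sqrt(7), E, pi, sqrt(13), sqrt(17), 12, 16.99, 63, 64, 66]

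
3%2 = 1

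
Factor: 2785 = 5^1*557^1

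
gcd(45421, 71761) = 1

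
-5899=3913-9812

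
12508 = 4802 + 7706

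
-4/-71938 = 2/35969 ≈ 0.0000556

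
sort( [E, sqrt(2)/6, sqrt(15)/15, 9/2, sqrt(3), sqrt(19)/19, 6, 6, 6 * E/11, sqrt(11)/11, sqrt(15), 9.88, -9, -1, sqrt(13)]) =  [-9, -1, sqrt(19)/19, sqrt(2)/6, sqrt(15)/15, sqrt(11)/11, 6 * E/11, sqrt(3), E, sqrt(13), sqrt(15), 9/2, 6, 6, 9.88]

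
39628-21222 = 18406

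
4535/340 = 907/68 ≈ 13.34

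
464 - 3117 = -2653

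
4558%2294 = 2264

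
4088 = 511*8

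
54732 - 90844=-36112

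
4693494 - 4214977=478517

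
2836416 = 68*41712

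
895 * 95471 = 85446545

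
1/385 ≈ 0.00260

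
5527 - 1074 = 4453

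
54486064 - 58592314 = -4106250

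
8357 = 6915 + 1442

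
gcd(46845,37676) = 1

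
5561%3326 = 2235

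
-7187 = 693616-700803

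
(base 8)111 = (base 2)1001001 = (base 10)73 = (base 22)37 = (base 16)49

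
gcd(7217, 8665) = 1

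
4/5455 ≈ 0.000733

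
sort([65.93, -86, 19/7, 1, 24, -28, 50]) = [-86, -28, 1, 19/7, 24, 50, 65.93]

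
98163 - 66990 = 31173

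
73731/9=24577/3 ≈ 8192.33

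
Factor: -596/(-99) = 2^2 * 3^(-2) * 11^(-1) * 149^1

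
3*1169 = 3507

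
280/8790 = 28/879 ≈ 0.0319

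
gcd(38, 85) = 1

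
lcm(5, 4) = 20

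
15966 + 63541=79507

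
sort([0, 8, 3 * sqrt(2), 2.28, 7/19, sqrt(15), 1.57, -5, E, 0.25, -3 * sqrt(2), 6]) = [-5, -3 * sqrt(2), 0, 0.25, 7/19, 1.57, 2.28, E, sqrt(15), 3 * sqrt(2), 6, 8]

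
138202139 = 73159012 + 65043127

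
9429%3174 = 3081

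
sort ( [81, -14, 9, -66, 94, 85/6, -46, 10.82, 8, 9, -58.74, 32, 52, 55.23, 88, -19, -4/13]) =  [-66, -58.74, -46, -19, -14, -4/13, 8, 9, 9, 10.82, 85/6, 32, 52, 55.23, 81, 88, 94]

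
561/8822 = 51/802 ≈ 0.0636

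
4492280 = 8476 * 530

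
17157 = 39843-22686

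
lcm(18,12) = 36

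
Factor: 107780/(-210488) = -1 * 2^(-1) * 5^1 * 17^1 * 83^(-1) = -85/166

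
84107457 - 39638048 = 44469409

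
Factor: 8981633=8981633^1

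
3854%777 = 746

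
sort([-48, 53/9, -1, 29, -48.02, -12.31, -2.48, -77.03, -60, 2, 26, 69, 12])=[-77.03, -60, -48.02, -48, -12.31, -2.48, -1, 2, 53/9, 12, 26, 29, 69]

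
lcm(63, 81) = 567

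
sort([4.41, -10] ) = [-10, 4.41] 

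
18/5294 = 9/2647 ≈ 0.00340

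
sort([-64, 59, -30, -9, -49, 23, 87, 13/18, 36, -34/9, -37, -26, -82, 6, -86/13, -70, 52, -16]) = [-82, -70, -64, -49, -37, -30, -26, -16, -9, -86/13, -34/9, 13/18, 6, 23, 36, 52, 59, 87]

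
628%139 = 72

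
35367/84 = 421 + 1/28 ≈ 421.04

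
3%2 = 1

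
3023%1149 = 725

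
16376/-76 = -215-9/19 ≈ -215.47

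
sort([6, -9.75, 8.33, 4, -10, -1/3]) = [-10, -9.75, -1/3, 4, 6, 8.33]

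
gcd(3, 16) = 1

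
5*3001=15005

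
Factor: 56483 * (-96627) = -1 * 3^1 * 7^1 * 31^1 * 1039^1 * 8069^1 = -5457782841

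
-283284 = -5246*54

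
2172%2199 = 2172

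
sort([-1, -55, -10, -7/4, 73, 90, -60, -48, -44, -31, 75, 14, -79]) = [-79, -60, -55, -48, -44, -31, -10, -7/4, -1, 14, 73, 75, 90]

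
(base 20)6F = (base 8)207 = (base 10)135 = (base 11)113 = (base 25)5A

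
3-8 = -5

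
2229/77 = 28 + 73/77 ≈ 28.95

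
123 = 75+48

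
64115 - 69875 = -5760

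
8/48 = 1/6 ≈ 0.167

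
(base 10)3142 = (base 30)3em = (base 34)2oe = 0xc46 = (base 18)9ca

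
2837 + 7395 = 10232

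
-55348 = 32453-87801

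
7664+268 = 7932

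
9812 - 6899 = 2913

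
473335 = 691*685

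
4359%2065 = 229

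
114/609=38/203 ≈ 0.187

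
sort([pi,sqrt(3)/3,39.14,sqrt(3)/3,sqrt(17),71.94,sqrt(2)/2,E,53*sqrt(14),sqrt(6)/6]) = [sqrt(6)/6,sqrt(3)/3,sqrt(3)/3,sqrt(2)/2,E,pi,sqrt(17),39.14,71.94,53*sqrt(14)]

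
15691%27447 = 15691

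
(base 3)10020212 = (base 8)4504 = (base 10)2372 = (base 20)5ic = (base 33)25t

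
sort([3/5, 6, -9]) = [-9, 3/5, 6]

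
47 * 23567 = 1107649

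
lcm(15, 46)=690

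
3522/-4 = -880 - 1/2 = -880.50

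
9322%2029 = 1206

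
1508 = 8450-6942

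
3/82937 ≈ 0.0000362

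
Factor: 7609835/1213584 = 2^(-4)*3^(-1)*5^1*109^1*131^(-1)*193^(-1)*13963^1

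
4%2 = 0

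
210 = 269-59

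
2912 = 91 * 32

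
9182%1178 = 936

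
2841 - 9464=-6623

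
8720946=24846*351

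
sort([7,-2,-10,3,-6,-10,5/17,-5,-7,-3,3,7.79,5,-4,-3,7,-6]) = [-10,-10,-7,-6,-6,-5,-4,-3,-3,-2,5/17,3,3,5,7,7,7.79]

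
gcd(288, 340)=4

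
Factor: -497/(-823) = 7^1 * 71^1 * 823^(-1)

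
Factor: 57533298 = 2^1*3^1*37^1*259159^1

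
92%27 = 11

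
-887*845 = -749515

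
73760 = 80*922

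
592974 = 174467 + 418507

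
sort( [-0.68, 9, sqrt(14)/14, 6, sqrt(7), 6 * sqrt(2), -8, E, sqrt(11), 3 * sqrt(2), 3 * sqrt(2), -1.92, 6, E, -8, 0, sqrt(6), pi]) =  [-8, -8, -1.92, -0.68, 0, sqrt(14)/14, sqrt(6), sqrt(7), E, E, pi, sqrt(11), 3 * sqrt(2), 3 * sqrt(2), 6, 6, 6 * sqrt(2), 9]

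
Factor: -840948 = -1*2^2*3^1*70079^1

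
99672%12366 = 744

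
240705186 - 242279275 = -1574089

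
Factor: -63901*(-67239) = 3^2*31^1*241^1*63901^1 = 4296639339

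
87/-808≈-0.108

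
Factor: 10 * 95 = 2^1 * 5^2 * 19^1 = 950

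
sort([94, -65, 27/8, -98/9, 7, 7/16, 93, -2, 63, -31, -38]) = [-65, -38, -31, -98/9, -2, 7/16, 27/8, 7, 63, 93, 94]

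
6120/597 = 2040/199 ≈ 10.25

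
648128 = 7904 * 82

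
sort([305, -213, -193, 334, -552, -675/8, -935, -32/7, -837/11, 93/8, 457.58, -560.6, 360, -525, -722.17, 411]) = [-935, -722.17, -560.6, -552, -525, -213, -193, -675/8, -837/11, -32/7, 93/8, 305, 334, 360, 411, 457.58]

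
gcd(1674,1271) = 31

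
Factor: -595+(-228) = -1*823^1 = -823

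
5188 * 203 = 1053164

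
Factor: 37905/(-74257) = -1*3^1*5^1*7^1*19^2*74257^(-1)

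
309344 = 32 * 9667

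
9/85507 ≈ 0.000105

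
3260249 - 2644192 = 616057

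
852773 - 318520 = 534253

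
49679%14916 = 4931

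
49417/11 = 4492 + 5/11≈4492.45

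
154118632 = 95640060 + 58478572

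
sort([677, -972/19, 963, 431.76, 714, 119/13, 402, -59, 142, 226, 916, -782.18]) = [-782.18, -59, -972/19, 119/13, 142, 226, 402, 431.76, 677, 714, 916, 963]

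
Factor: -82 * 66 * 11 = -1 * 2^2 * 3^1 * 11^2 * 41^1 = -59532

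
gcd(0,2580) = 2580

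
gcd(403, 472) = 1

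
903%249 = 156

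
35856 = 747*48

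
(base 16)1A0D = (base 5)203134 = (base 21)F2C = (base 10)6669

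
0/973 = 0 = 0.00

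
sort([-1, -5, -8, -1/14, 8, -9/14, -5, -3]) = [-8, -5, -5, -3, -1, -9/14, -1/14, 8]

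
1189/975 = 1 + 214/975 ≈ 1.22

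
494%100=94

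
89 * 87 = 7743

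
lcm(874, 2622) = 2622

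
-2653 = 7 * (-379)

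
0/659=0=0.00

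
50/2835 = 10/567 ≈ 0.0176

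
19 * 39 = 741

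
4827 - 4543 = 284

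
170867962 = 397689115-226821153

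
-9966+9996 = 30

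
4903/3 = 1634 + 1/3 ≈ 1634.33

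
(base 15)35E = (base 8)1374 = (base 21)1F8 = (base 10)764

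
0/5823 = 0 = 0.00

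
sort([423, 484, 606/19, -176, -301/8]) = [-176, -301/8, 606/19, 423, 484]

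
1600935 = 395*4053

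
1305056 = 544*2399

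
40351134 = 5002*8067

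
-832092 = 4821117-5653209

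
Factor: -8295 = -1*3^1*5^1*7^1*79^1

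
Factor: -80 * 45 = -1 * 2^4 * 3^2 * 5^2 = -3600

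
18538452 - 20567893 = -2029441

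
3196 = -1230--4426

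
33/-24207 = -11/8069 ≈ -0.00136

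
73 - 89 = -16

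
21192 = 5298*4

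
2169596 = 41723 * 52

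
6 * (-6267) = -37602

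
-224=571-795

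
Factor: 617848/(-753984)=-1*2^(-3)*3^(-2)*59^1=-59/72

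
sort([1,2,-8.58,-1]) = [-8.58,-1,1,2]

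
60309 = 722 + 59587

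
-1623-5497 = -7120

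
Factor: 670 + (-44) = 2^1*313^1 = 626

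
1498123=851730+646393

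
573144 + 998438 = 1571582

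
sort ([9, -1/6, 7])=[-1/6, 7, 9]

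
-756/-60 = 12 + 3/5 = 12.60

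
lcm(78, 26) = 78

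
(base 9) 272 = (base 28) 83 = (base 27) 8b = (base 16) e3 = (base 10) 227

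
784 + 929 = 1713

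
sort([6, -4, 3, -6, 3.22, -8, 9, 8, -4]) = [-8, -6, -4, -4, 3, 3.22, 6, 8, 9]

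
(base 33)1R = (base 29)22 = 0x3C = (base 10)60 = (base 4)330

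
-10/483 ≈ -0.0207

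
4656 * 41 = 190896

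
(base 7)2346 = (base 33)q9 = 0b1101100011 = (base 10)867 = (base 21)1k6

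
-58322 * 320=-18663040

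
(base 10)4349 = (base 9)5862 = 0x10fd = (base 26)6b7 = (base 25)6no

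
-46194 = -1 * 46194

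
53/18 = 2 + 17/18 ≈ 2.94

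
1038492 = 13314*78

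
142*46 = 6532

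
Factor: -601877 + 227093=-1 * 2^11 * 3^1 * 61^1=-374784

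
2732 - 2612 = 120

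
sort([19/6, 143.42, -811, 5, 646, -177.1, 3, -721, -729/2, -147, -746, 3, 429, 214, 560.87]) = [-811, -746, -721, -729/2, -177.1, -147, 3, 3, 19/6, 5, 143.42, 214, 429, 560.87, 646]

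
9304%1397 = 922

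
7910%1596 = 1526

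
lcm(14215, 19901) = 99505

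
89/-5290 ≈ -0.0168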